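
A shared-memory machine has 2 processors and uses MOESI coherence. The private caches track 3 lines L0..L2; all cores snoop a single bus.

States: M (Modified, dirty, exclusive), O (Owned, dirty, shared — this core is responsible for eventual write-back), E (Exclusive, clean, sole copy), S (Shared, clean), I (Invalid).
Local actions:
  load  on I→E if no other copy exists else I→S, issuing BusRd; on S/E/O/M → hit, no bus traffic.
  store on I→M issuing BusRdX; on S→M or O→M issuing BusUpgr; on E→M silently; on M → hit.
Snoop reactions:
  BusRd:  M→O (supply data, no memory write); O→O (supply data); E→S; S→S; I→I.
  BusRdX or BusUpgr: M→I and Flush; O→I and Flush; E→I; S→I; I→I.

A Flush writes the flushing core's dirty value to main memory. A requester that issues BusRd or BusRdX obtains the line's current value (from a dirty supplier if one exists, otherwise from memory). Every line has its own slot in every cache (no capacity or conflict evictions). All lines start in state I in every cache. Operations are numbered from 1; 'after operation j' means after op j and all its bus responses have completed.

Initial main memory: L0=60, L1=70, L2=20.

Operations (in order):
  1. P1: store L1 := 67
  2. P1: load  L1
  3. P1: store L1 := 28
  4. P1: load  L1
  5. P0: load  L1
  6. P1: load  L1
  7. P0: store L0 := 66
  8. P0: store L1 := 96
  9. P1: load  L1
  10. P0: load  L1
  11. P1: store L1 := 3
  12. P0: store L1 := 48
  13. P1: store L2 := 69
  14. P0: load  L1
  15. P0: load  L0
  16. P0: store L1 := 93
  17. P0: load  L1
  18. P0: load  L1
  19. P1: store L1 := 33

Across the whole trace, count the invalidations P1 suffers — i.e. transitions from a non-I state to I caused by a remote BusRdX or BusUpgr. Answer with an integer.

invalidations = 2

  op1 P1: store L1 := 67 → I/M on L1; bus BusRdX; mem=70
  op2 P1: load  L1 → I/M on L1; bus (none); mem=70
  op3 P1: store L1 := 28 → I/M on L1; bus (none); mem=70
  op4 P1: load  L1 → I/M on L1; bus (none); mem=70
  op5 P0: load  L1 → S/O on L1; bus BusRd; mem=70
  op6 P1: load  L1 → S/O on L1; bus (none); mem=70
  op7 P0: store L0 := 66 → M/I on L0; bus BusRdX; mem=60
  op8 P0: store L1 := 96 → M/I on L1; bus BusUpgr Flush; mem=28
  op9 P1: load  L1 → O/S on L1; bus BusRd; mem=28
  op10 P0: load  L1 → O/S on L1; bus (none); mem=28
  op11 P1: store L1 := 3 → I/M on L1; bus BusUpgr Flush; mem=96
  op12 P0: store L1 := 48 → M/I on L1; bus BusRdX Flush; mem=3
  op13 P1: store L2 := 69 → I/M on L2; bus BusRdX; mem=20
  op14 P0: load  L1 → M/I on L1; bus (none); mem=3
  op15 P0: load  L0 → M/I on L0; bus (none); mem=60
  op16 P0: store L1 := 93 → M/I on L1; bus (none); mem=3
  op17 P0: load  L1 → M/I on L1; bus (none); mem=3
  op18 P0: load  L1 → M/I on L1; bus (none); mem=3
  op19 P1: store L1 := 33 → I/M on L1; bus BusRdX Flush; mem=93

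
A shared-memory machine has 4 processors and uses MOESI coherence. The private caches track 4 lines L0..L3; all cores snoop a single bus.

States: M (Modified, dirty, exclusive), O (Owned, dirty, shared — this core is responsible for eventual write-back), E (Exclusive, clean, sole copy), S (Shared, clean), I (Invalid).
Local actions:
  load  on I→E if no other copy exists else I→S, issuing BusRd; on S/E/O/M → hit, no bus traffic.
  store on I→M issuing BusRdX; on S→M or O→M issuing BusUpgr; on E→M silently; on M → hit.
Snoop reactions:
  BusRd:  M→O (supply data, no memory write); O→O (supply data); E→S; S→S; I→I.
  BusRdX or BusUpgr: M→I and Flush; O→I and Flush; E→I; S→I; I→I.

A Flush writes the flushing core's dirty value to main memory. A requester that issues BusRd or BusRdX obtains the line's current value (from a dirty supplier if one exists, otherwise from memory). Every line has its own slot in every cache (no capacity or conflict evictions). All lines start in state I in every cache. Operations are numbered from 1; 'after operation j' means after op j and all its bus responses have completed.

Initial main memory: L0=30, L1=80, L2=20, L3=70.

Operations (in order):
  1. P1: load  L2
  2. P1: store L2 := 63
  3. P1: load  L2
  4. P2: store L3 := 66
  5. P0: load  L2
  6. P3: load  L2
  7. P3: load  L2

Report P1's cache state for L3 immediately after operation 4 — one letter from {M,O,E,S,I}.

  op1 P1: load  L2 → I/E/I/I on L2; bus BusRd; mem=20
  op2 P1: store L2 := 63 → I/M/I/I on L2; bus (none); mem=20
  op3 P1: load  L2 → I/M/I/I on L2; bus (none); mem=20
  op4 P2: store L3 := 66 → I/I/M/I on L3; bus BusRdX; mem=70
  op5 P0: load  L2 → S/O/I/I on L2; bus BusRd; mem=20
  op6 P3: load  L2 → S/O/I/S on L2; bus BusRd; mem=20
  op7 P3: load  L2 → S/O/I/S on L2; bus (none); mem=20

state = I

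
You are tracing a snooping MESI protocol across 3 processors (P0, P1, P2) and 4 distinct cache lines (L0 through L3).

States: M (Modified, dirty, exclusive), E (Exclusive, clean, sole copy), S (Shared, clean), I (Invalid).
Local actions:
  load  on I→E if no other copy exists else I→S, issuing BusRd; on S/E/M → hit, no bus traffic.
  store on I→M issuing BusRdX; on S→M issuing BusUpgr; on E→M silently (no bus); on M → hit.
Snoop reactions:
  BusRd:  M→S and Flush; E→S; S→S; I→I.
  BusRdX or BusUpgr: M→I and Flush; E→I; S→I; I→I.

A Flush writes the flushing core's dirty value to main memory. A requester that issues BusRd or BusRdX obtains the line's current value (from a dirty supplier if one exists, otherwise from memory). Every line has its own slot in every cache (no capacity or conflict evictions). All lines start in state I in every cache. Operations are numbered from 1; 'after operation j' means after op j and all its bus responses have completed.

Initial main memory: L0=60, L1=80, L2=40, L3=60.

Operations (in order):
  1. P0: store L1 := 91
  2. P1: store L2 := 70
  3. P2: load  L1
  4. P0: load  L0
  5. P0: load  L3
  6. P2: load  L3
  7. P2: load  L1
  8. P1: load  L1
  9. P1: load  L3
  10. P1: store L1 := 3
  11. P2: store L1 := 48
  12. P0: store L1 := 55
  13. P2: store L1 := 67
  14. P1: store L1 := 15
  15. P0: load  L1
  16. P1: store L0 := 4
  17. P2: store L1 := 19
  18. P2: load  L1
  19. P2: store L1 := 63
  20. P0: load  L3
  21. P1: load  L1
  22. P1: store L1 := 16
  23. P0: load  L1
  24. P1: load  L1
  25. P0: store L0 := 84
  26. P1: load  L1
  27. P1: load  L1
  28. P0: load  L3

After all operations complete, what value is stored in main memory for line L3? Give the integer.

memory[L3] = 60

1. P0: store L1 := 91  bus=[BusRdX]  L1: P0=M P1=I P2=I  mem[L1]=80
2. P1: store L2 := 70  bus=[BusRdX]  L2: P0=I P1=M P2=I  mem[L2]=40
3. P2: load  L1  bus=[BusRd,Flush]  L1: P0=S P1=I P2=S  mem[L1]=91
4. P0: load  L0  bus=[BusRd]  L0: P0=E P1=I P2=I  mem[L0]=60
5. P0: load  L3  bus=[BusRd]  L3: P0=E P1=I P2=I  mem[L3]=60
6. P2: load  L3  bus=[BusRd]  L3: P0=S P1=I P2=S  mem[L3]=60
7. P2: load  L1  bus=[-]  L1: P0=S P1=I P2=S  mem[L1]=91
8. P1: load  L1  bus=[BusRd]  L1: P0=S P1=S P2=S  mem[L1]=91
9. P1: load  L3  bus=[BusRd]  L3: P0=S P1=S P2=S  mem[L3]=60
10. P1: store L1 := 3  bus=[BusUpgr]  L1: P0=I P1=M P2=I  mem[L1]=91
11. P2: store L1 := 48  bus=[BusRdX,Flush]  L1: P0=I P1=I P2=M  mem[L1]=3
12. P0: store L1 := 55  bus=[BusRdX,Flush]  L1: P0=M P1=I P2=I  mem[L1]=48
13. P2: store L1 := 67  bus=[BusRdX,Flush]  L1: P0=I P1=I P2=M  mem[L1]=55
14. P1: store L1 := 15  bus=[BusRdX,Flush]  L1: P0=I P1=M P2=I  mem[L1]=67
15. P0: load  L1  bus=[BusRd,Flush]  L1: P0=S P1=S P2=I  mem[L1]=15
16. P1: store L0 := 4  bus=[BusRdX]  L0: P0=I P1=M P2=I  mem[L0]=60
17. P2: store L1 := 19  bus=[BusRdX]  L1: P0=I P1=I P2=M  mem[L1]=15
18. P2: load  L1  bus=[-]  L1: P0=I P1=I P2=M  mem[L1]=15
19. P2: store L1 := 63  bus=[-]  L1: P0=I P1=I P2=M  mem[L1]=15
20. P0: load  L3  bus=[-]  L3: P0=S P1=S P2=S  mem[L3]=60
21. P1: load  L1  bus=[BusRd,Flush]  L1: P0=I P1=S P2=S  mem[L1]=63
22. P1: store L1 := 16  bus=[BusUpgr]  L1: P0=I P1=M P2=I  mem[L1]=63
23. P0: load  L1  bus=[BusRd,Flush]  L1: P0=S P1=S P2=I  mem[L1]=16
24. P1: load  L1  bus=[-]  L1: P0=S P1=S P2=I  mem[L1]=16
25. P0: store L0 := 84  bus=[BusRdX,Flush]  L0: P0=M P1=I P2=I  mem[L0]=4
26. P1: load  L1  bus=[-]  L1: P0=S P1=S P2=I  mem[L1]=16
27. P1: load  L1  bus=[-]  L1: P0=S P1=S P2=I  mem[L1]=16
28. P0: load  L3  bus=[-]  L3: P0=S P1=S P2=S  mem[L3]=60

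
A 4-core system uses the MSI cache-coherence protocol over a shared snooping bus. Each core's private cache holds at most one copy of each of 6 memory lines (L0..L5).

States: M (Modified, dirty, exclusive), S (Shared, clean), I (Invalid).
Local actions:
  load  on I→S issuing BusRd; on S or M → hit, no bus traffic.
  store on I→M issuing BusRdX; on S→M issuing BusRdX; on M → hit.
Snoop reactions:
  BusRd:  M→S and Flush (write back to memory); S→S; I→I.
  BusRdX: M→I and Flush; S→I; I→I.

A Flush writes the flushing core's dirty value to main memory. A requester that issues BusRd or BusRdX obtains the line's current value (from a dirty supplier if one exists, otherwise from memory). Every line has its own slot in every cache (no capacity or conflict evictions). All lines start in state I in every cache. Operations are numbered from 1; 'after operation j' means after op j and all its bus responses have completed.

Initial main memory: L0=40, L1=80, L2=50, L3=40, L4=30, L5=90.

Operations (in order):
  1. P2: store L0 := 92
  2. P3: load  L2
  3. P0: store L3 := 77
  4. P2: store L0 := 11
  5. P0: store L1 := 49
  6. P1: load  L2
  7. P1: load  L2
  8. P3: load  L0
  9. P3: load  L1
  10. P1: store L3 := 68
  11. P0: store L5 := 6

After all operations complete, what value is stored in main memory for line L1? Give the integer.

1. P2: store L0 := 92  bus=[BusRdX]  L0: P0=I P1=I P2=M P3=I  mem[L0]=40
2. P3: load  L2  bus=[BusRd]  L2: P0=I P1=I P2=I P3=S  mem[L2]=50
3. P0: store L3 := 77  bus=[BusRdX]  L3: P0=M P1=I P2=I P3=I  mem[L3]=40
4. P2: store L0 := 11  bus=[-]  L0: P0=I P1=I P2=M P3=I  mem[L0]=40
5. P0: store L1 := 49  bus=[BusRdX]  L1: P0=M P1=I P2=I P3=I  mem[L1]=80
6. P1: load  L2  bus=[BusRd]  L2: P0=I P1=S P2=I P3=S  mem[L2]=50
7. P1: load  L2  bus=[-]  L2: P0=I P1=S P2=I P3=S  mem[L2]=50
8. P3: load  L0  bus=[BusRd,Flush]  L0: P0=I P1=I P2=S P3=S  mem[L0]=11
9. P3: load  L1  bus=[BusRd,Flush]  L1: P0=S P1=I P2=I P3=S  mem[L1]=49
10. P1: store L3 := 68  bus=[BusRdX,Flush]  L3: P0=I P1=M P2=I P3=I  mem[L3]=77
11. P0: store L5 := 6  bus=[BusRdX]  L5: P0=M P1=I P2=I P3=I  mem[L5]=90

memory[L1] = 49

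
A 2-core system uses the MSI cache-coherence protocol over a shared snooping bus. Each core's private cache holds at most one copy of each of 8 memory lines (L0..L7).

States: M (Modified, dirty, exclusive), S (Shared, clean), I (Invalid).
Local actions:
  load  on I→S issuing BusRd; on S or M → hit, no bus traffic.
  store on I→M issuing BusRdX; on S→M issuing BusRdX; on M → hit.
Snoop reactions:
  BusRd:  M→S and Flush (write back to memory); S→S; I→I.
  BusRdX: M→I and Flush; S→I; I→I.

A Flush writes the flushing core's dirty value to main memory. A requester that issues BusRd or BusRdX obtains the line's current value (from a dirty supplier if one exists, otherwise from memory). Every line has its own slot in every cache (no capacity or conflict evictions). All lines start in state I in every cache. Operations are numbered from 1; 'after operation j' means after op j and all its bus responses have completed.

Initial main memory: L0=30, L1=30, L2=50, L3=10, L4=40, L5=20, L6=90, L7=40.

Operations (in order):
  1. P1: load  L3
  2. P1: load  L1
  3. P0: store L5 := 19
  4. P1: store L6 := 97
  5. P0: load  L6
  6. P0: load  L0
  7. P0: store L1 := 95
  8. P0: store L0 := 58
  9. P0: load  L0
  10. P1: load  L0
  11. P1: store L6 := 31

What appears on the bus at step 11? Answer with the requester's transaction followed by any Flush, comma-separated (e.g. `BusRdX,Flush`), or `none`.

  op1 P1: load  L3 → I/S on L3; bus BusRd; mem=10
  op2 P1: load  L1 → I/S on L1; bus BusRd; mem=30
  op3 P0: store L5 := 19 → M/I on L5; bus BusRdX; mem=20
  op4 P1: store L6 := 97 → I/M on L6; bus BusRdX; mem=90
  op5 P0: load  L6 → S/S on L6; bus BusRd Flush; mem=97
  op6 P0: load  L0 → S/I on L0; bus BusRd; mem=30
  op7 P0: store L1 := 95 → M/I on L1; bus BusRdX; mem=30
  op8 P0: store L0 := 58 → M/I on L0; bus BusRdX; mem=30
  op9 P0: load  L0 → M/I on L0; bus (none); mem=30
  op10 P1: load  L0 → S/S on L0; bus BusRd Flush; mem=58
  op11 P1: store L6 := 31 → I/M on L6; bus BusRdX; mem=97

bus = BusRdX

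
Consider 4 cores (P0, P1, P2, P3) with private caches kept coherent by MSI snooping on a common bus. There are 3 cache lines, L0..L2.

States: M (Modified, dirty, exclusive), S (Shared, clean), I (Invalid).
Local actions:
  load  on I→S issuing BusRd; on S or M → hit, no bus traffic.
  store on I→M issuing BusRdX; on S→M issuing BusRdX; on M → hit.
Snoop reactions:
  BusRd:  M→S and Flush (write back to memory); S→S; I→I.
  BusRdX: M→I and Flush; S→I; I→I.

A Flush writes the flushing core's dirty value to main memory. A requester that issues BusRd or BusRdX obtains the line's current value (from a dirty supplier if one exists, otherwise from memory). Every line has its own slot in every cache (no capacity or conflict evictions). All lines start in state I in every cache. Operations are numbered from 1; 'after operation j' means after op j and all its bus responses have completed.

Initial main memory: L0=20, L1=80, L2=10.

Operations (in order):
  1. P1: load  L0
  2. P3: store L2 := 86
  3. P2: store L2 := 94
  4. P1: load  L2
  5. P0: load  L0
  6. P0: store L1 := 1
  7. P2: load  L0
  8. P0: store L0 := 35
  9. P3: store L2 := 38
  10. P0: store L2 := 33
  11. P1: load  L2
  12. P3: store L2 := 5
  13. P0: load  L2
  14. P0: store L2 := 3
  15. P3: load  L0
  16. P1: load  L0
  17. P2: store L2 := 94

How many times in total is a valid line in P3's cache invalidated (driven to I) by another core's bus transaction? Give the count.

invalidations = 3

1. P1: load  L0  bus=[BusRd]  L0: P0=I P1=S P2=I P3=I  mem[L0]=20
2. P3: store L2 := 86  bus=[BusRdX]  L2: P0=I P1=I P2=I P3=M  mem[L2]=10
3. P2: store L2 := 94  bus=[BusRdX,Flush]  L2: P0=I P1=I P2=M P3=I  mem[L2]=86
4. P1: load  L2  bus=[BusRd,Flush]  L2: P0=I P1=S P2=S P3=I  mem[L2]=94
5. P0: load  L0  bus=[BusRd]  L0: P0=S P1=S P2=I P3=I  mem[L0]=20
6. P0: store L1 := 1  bus=[BusRdX]  L1: P0=M P1=I P2=I P3=I  mem[L1]=80
7. P2: load  L0  bus=[BusRd]  L0: P0=S P1=S P2=S P3=I  mem[L0]=20
8. P0: store L0 := 35  bus=[BusRdX]  L0: P0=M P1=I P2=I P3=I  mem[L0]=20
9. P3: store L2 := 38  bus=[BusRdX]  L2: P0=I P1=I P2=I P3=M  mem[L2]=94
10. P0: store L2 := 33  bus=[BusRdX,Flush]  L2: P0=M P1=I P2=I P3=I  mem[L2]=38
11. P1: load  L2  bus=[BusRd,Flush]  L2: P0=S P1=S P2=I P3=I  mem[L2]=33
12. P3: store L2 := 5  bus=[BusRdX]  L2: P0=I P1=I P2=I P3=M  mem[L2]=33
13. P0: load  L2  bus=[BusRd,Flush]  L2: P0=S P1=I P2=I P3=S  mem[L2]=5
14. P0: store L2 := 3  bus=[BusRdX]  L2: P0=M P1=I P2=I P3=I  mem[L2]=5
15. P3: load  L0  bus=[BusRd,Flush]  L0: P0=S P1=I P2=I P3=S  mem[L0]=35
16. P1: load  L0  bus=[BusRd]  L0: P0=S P1=S P2=I P3=S  mem[L0]=35
17. P2: store L2 := 94  bus=[BusRdX,Flush]  L2: P0=I P1=I P2=M P3=I  mem[L2]=3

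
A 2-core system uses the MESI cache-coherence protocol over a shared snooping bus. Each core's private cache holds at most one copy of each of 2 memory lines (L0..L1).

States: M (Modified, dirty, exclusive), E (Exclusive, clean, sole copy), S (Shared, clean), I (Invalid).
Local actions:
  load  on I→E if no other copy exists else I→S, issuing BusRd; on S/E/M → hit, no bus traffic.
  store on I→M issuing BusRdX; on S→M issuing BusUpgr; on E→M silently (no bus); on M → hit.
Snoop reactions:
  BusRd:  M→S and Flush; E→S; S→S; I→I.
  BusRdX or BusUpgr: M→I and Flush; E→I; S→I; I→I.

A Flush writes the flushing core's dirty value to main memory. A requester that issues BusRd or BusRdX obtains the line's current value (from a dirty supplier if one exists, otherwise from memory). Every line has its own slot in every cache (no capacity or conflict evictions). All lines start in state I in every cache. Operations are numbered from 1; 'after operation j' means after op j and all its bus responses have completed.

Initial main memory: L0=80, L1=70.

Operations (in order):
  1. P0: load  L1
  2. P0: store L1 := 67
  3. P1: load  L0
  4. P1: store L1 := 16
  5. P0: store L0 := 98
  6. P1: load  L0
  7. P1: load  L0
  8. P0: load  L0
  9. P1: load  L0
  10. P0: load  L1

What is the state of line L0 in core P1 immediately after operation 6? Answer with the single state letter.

  op1 P0: load  L1 → E/I on L1; bus BusRd; mem=70
  op2 P0: store L1 := 67 → M/I on L1; bus (none); mem=70
  op3 P1: load  L0 → I/E on L0; bus BusRd; mem=80
  op4 P1: store L1 := 16 → I/M on L1; bus BusRdX Flush; mem=67
  op5 P0: store L0 := 98 → M/I on L0; bus BusRdX; mem=80
  op6 P1: load  L0 → S/S on L0; bus BusRd Flush; mem=98
  op7 P1: load  L0 → S/S on L0; bus (none); mem=98
  op8 P0: load  L0 → S/S on L0; bus (none); mem=98
  op9 P1: load  L0 → S/S on L0; bus (none); mem=98
  op10 P0: load  L1 → S/S on L1; bus BusRd Flush; mem=16

state = S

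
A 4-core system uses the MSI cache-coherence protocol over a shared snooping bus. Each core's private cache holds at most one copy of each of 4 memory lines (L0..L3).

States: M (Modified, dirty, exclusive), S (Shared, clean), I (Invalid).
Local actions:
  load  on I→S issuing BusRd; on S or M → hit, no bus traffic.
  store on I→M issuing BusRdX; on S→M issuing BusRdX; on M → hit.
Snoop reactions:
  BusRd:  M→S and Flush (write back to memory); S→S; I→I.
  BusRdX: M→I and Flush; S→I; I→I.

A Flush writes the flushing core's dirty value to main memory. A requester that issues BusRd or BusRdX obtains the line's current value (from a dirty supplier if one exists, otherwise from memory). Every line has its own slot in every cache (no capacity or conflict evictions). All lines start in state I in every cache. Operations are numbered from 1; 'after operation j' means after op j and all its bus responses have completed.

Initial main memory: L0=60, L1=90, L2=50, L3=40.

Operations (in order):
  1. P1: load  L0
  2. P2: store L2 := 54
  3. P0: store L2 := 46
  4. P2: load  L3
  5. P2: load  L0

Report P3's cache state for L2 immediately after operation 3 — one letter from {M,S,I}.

state = I

1. P1: load  L0  bus=[BusRd]  L0: P0=I P1=S P2=I P3=I  mem[L0]=60
2. P2: store L2 := 54  bus=[BusRdX]  L2: P0=I P1=I P2=M P3=I  mem[L2]=50
3. P0: store L2 := 46  bus=[BusRdX,Flush]  L2: P0=M P1=I P2=I P3=I  mem[L2]=54
4. P2: load  L3  bus=[BusRd]  L3: P0=I P1=I P2=S P3=I  mem[L3]=40
5. P2: load  L0  bus=[BusRd]  L0: P0=I P1=S P2=S P3=I  mem[L0]=60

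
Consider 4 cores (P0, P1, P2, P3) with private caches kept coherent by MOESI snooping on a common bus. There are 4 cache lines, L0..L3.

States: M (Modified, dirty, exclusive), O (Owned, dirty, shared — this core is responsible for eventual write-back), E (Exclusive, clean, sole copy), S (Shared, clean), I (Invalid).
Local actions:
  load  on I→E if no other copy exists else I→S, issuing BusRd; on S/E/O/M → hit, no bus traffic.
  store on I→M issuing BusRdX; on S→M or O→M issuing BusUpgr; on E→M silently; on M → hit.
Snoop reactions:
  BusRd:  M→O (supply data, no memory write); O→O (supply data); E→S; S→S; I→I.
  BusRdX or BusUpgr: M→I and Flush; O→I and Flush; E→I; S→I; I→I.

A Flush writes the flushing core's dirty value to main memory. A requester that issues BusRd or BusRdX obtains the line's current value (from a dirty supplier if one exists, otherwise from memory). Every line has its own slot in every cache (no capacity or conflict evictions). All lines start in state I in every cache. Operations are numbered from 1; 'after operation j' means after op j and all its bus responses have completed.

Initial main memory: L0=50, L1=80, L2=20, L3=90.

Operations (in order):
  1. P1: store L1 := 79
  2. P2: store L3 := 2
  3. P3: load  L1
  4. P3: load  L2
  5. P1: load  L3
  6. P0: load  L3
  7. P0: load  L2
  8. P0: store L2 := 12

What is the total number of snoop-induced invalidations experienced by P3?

invalidations = 1

1. P1: store L1 := 79  bus=[BusRdX]  L1: P0=I P1=M P2=I P3=I  mem[L1]=80
2. P2: store L3 := 2  bus=[BusRdX]  L3: P0=I P1=I P2=M P3=I  mem[L3]=90
3. P3: load  L1  bus=[BusRd]  L1: P0=I P1=O P2=I P3=S  mem[L1]=80
4. P3: load  L2  bus=[BusRd]  L2: P0=I P1=I P2=I P3=E  mem[L2]=20
5. P1: load  L3  bus=[BusRd]  L3: P0=I P1=S P2=O P3=I  mem[L3]=90
6. P0: load  L3  bus=[BusRd]  L3: P0=S P1=S P2=O P3=I  mem[L3]=90
7. P0: load  L2  bus=[BusRd]  L2: P0=S P1=I P2=I P3=S  mem[L2]=20
8. P0: store L2 := 12  bus=[BusUpgr]  L2: P0=M P1=I P2=I P3=I  mem[L2]=20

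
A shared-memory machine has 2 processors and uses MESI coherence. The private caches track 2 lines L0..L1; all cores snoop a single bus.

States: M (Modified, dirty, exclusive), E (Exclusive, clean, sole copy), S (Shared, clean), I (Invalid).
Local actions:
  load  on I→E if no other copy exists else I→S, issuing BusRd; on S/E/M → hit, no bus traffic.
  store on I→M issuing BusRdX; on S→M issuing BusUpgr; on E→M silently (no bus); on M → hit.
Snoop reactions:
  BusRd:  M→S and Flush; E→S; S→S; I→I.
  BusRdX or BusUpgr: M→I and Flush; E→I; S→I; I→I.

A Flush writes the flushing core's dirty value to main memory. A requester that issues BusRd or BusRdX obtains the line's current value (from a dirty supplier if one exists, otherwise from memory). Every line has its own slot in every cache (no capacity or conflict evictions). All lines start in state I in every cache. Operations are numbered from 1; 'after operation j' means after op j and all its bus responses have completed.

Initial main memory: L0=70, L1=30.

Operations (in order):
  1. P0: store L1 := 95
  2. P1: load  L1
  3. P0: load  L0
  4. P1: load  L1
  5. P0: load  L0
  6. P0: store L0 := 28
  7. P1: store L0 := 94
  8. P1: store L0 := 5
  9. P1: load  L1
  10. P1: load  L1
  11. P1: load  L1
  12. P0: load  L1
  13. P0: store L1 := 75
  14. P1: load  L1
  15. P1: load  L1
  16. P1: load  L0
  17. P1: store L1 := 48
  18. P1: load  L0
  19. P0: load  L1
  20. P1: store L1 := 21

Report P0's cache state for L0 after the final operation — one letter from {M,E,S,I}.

step 1: P0: store L1 := 95  ⟶  MI  (L1)  txn=BusRdX  M[L1]=30
step 2: P1: load  L1  ⟶  SS  (L1)  txn=BusRd+Flush  M[L1]=95
step 3: P0: load  L0  ⟶  EI  (L0)  txn=BusRd  M[L0]=70
step 4: P1: load  L1  ⟶  SS  (L1)  txn=∅  M[L1]=95
step 5: P0: load  L0  ⟶  EI  (L0)  txn=∅  M[L0]=70
step 6: P0: store L0 := 28  ⟶  MI  (L0)  txn=∅  M[L0]=70
step 7: P1: store L0 := 94  ⟶  IM  (L0)  txn=BusRdX+Flush  M[L0]=28
step 8: P1: store L0 := 5  ⟶  IM  (L0)  txn=∅  M[L0]=28
step 9: P1: load  L1  ⟶  SS  (L1)  txn=∅  M[L1]=95
step 10: P1: load  L1  ⟶  SS  (L1)  txn=∅  M[L1]=95
step 11: P1: load  L1  ⟶  SS  (L1)  txn=∅  M[L1]=95
step 12: P0: load  L1  ⟶  SS  (L1)  txn=∅  M[L1]=95
step 13: P0: store L1 := 75  ⟶  MI  (L1)  txn=BusUpgr  M[L1]=95
step 14: P1: load  L1  ⟶  SS  (L1)  txn=BusRd+Flush  M[L1]=75
step 15: P1: load  L1  ⟶  SS  (L1)  txn=∅  M[L1]=75
step 16: P1: load  L0  ⟶  IM  (L0)  txn=∅  M[L0]=28
step 17: P1: store L1 := 48  ⟶  IM  (L1)  txn=BusUpgr  M[L1]=75
step 18: P1: load  L0  ⟶  IM  (L0)  txn=∅  M[L0]=28
step 19: P0: load  L1  ⟶  SS  (L1)  txn=BusRd+Flush  M[L1]=48
step 20: P1: store L1 := 21  ⟶  IM  (L1)  txn=BusUpgr  M[L1]=48

state = I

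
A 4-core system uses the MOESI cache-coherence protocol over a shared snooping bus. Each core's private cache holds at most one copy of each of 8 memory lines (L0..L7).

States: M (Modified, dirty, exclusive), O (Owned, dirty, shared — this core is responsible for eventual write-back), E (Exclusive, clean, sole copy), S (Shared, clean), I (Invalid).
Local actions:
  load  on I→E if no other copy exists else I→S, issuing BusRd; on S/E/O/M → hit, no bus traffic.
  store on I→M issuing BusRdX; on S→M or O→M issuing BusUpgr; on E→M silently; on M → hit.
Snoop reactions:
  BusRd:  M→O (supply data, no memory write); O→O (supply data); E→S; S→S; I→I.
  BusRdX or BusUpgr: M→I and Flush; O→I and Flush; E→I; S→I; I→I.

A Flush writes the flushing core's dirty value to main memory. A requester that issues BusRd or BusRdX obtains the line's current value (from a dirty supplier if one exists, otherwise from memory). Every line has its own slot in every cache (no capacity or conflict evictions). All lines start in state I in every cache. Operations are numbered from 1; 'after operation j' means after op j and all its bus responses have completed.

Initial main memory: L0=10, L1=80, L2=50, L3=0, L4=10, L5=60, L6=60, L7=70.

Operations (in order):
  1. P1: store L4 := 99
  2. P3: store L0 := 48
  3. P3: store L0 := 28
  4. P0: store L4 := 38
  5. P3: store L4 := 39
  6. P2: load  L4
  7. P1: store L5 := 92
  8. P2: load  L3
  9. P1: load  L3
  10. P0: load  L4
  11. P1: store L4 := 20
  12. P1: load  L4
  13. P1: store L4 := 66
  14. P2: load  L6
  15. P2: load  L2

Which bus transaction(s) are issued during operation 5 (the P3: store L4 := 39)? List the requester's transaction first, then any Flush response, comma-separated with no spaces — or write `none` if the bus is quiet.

1. P1: store L4 := 99  bus=[BusRdX]  L4: P0=I P1=M P2=I P3=I  mem[L4]=10
2. P3: store L0 := 48  bus=[BusRdX]  L0: P0=I P1=I P2=I P3=M  mem[L0]=10
3. P3: store L0 := 28  bus=[-]  L0: P0=I P1=I P2=I P3=M  mem[L0]=10
4. P0: store L4 := 38  bus=[BusRdX,Flush]  L4: P0=M P1=I P2=I P3=I  mem[L4]=99
5. P3: store L4 := 39  bus=[BusRdX,Flush]  L4: P0=I P1=I P2=I P3=M  mem[L4]=38
6. P2: load  L4  bus=[BusRd]  L4: P0=I P1=I P2=S P3=O  mem[L4]=38
7. P1: store L5 := 92  bus=[BusRdX]  L5: P0=I P1=M P2=I P3=I  mem[L5]=60
8. P2: load  L3  bus=[BusRd]  L3: P0=I P1=I P2=E P3=I  mem[L3]=0
9. P1: load  L3  bus=[BusRd]  L3: P0=I P1=S P2=S P3=I  mem[L3]=0
10. P0: load  L4  bus=[BusRd]  L4: P0=S P1=I P2=S P3=O  mem[L4]=38
11. P1: store L4 := 20  bus=[BusRdX,Flush]  L4: P0=I P1=M P2=I P3=I  mem[L4]=39
12. P1: load  L4  bus=[-]  L4: P0=I P1=M P2=I P3=I  mem[L4]=39
13. P1: store L4 := 66  bus=[-]  L4: P0=I P1=M P2=I P3=I  mem[L4]=39
14. P2: load  L6  bus=[BusRd]  L6: P0=I P1=I P2=E P3=I  mem[L6]=60
15. P2: load  L2  bus=[BusRd]  L2: P0=I P1=I P2=E P3=I  mem[L2]=50

bus = BusRdX,Flush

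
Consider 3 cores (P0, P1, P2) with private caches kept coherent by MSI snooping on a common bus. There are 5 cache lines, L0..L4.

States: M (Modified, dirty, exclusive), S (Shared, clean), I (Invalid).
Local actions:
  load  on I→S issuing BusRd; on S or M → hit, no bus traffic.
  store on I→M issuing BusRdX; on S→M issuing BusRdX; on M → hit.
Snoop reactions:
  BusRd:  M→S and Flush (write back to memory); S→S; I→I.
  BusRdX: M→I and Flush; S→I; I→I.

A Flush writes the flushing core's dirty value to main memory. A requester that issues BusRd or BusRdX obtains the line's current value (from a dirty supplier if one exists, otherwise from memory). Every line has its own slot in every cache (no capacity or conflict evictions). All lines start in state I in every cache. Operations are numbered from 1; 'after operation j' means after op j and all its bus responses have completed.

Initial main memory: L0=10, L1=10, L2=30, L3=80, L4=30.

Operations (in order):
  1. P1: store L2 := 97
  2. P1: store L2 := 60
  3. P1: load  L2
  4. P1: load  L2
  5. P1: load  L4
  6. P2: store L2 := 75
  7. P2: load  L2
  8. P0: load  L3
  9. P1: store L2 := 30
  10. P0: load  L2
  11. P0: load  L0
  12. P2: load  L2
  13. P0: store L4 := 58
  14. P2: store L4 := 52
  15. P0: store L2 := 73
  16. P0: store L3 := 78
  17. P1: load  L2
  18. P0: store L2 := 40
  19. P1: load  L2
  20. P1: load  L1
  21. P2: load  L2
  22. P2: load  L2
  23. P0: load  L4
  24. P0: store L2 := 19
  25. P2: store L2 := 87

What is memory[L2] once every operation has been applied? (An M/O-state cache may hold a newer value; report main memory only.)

step 1: P1: store L2 := 97  ⟶  IMI  (L2)  txn=BusRdX  M[L2]=30
step 2: P1: store L2 := 60  ⟶  IMI  (L2)  txn=∅  M[L2]=30
step 3: P1: load  L2  ⟶  IMI  (L2)  txn=∅  M[L2]=30
step 4: P1: load  L2  ⟶  IMI  (L2)  txn=∅  M[L2]=30
step 5: P1: load  L4  ⟶  ISI  (L4)  txn=BusRd  M[L4]=30
step 6: P2: store L2 := 75  ⟶  IIM  (L2)  txn=BusRdX+Flush  M[L2]=60
step 7: P2: load  L2  ⟶  IIM  (L2)  txn=∅  M[L2]=60
step 8: P0: load  L3  ⟶  SII  (L3)  txn=BusRd  M[L3]=80
step 9: P1: store L2 := 30  ⟶  IMI  (L2)  txn=BusRdX+Flush  M[L2]=75
step 10: P0: load  L2  ⟶  SSI  (L2)  txn=BusRd+Flush  M[L2]=30
step 11: P0: load  L0  ⟶  SII  (L0)  txn=BusRd  M[L0]=10
step 12: P2: load  L2  ⟶  SSS  (L2)  txn=BusRd  M[L2]=30
step 13: P0: store L4 := 58  ⟶  MII  (L4)  txn=BusRdX  M[L4]=30
step 14: P2: store L4 := 52  ⟶  IIM  (L4)  txn=BusRdX+Flush  M[L4]=58
step 15: P0: store L2 := 73  ⟶  MII  (L2)  txn=BusRdX  M[L2]=30
step 16: P0: store L3 := 78  ⟶  MII  (L3)  txn=BusRdX  M[L3]=80
step 17: P1: load  L2  ⟶  SSI  (L2)  txn=BusRd+Flush  M[L2]=73
step 18: P0: store L2 := 40  ⟶  MII  (L2)  txn=BusRdX  M[L2]=73
step 19: P1: load  L2  ⟶  SSI  (L2)  txn=BusRd+Flush  M[L2]=40
step 20: P1: load  L1  ⟶  ISI  (L1)  txn=BusRd  M[L1]=10
step 21: P2: load  L2  ⟶  SSS  (L2)  txn=BusRd  M[L2]=40
step 22: P2: load  L2  ⟶  SSS  (L2)  txn=∅  M[L2]=40
step 23: P0: load  L4  ⟶  SIS  (L4)  txn=BusRd+Flush  M[L4]=52
step 24: P0: store L2 := 19  ⟶  MII  (L2)  txn=BusRdX  M[L2]=40
step 25: P2: store L2 := 87  ⟶  IIM  (L2)  txn=BusRdX+Flush  M[L2]=19

memory[L2] = 19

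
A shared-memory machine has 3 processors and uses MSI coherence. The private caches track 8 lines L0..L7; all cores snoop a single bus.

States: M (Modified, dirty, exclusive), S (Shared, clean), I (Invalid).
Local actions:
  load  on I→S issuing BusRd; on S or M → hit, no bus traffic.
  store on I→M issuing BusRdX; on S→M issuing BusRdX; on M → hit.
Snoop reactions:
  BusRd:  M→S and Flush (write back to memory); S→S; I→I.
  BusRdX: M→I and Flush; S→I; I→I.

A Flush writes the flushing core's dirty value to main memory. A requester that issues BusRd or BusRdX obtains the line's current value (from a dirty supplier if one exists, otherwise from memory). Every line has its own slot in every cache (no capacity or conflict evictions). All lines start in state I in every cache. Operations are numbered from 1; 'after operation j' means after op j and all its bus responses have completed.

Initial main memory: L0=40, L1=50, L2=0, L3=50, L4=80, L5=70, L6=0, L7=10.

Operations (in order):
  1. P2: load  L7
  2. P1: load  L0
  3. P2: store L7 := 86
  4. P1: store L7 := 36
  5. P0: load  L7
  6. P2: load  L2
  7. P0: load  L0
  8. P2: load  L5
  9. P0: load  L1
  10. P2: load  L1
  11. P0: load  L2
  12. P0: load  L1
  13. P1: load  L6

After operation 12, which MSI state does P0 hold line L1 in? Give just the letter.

1. P2: load  L7  bus=[BusRd]  L7: P0=I P1=I P2=S  mem[L7]=10
2. P1: load  L0  bus=[BusRd]  L0: P0=I P1=S P2=I  mem[L0]=40
3. P2: store L7 := 86  bus=[BusRdX]  L7: P0=I P1=I P2=M  mem[L7]=10
4. P1: store L7 := 36  bus=[BusRdX,Flush]  L7: P0=I P1=M P2=I  mem[L7]=86
5. P0: load  L7  bus=[BusRd,Flush]  L7: P0=S P1=S P2=I  mem[L7]=36
6. P2: load  L2  bus=[BusRd]  L2: P0=I P1=I P2=S  mem[L2]=0
7. P0: load  L0  bus=[BusRd]  L0: P0=S P1=S P2=I  mem[L0]=40
8. P2: load  L5  bus=[BusRd]  L5: P0=I P1=I P2=S  mem[L5]=70
9. P0: load  L1  bus=[BusRd]  L1: P0=S P1=I P2=I  mem[L1]=50
10. P2: load  L1  bus=[BusRd]  L1: P0=S P1=I P2=S  mem[L1]=50
11. P0: load  L2  bus=[BusRd]  L2: P0=S P1=I P2=S  mem[L2]=0
12. P0: load  L1  bus=[-]  L1: P0=S P1=I P2=S  mem[L1]=50
13. P1: load  L6  bus=[BusRd]  L6: P0=I P1=S P2=I  mem[L6]=0

state = S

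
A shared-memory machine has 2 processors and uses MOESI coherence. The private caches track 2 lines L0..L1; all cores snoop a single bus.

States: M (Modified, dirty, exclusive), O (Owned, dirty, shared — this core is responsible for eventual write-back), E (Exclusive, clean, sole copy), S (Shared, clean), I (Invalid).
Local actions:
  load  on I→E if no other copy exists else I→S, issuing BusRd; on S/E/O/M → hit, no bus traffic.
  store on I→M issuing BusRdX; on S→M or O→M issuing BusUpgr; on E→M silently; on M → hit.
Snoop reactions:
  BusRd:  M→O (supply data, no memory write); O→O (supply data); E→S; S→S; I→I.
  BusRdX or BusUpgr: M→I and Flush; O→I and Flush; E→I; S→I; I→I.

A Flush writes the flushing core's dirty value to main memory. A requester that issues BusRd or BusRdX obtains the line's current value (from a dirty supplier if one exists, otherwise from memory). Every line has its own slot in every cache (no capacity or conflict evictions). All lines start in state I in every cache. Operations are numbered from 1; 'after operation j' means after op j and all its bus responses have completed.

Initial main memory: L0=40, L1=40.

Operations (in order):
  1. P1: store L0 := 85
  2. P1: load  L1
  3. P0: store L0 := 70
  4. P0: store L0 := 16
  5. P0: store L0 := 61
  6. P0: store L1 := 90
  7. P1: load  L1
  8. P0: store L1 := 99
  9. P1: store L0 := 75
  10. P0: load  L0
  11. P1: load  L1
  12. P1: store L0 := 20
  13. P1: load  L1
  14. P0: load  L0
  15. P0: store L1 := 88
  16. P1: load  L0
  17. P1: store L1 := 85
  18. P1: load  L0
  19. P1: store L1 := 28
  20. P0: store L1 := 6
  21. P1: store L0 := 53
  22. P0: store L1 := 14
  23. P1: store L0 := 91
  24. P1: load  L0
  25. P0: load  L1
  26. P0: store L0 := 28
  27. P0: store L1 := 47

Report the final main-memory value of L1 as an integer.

  op1 P1: store L0 := 85 → I/M on L0; bus BusRdX; mem=40
  op2 P1: load  L1 → I/E on L1; bus BusRd; mem=40
  op3 P0: store L0 := 70 → M/I on L0; bus BusRdX Flush; mem=85
  op4 P0: store L0 := 16 → M/I on L0; bus (none); mem=85
  op5 P0: store L0 := 61 → M/I on L0; bus (none); mem=85
  op6 P0: store L1 := 90 → M/I on L1; bus BusRdX; mem=40
  op7 P1: load  L1 → O/S on L1; bus BusRd; mem=40
  op8 P0: store L1 := 99 → M/I on L1; bus BusUpgr; mem=40
  op9 P1: store L0 := 75 → I/M on L0; bus BusRdX Flush; mem=61
  op10 P0: load  L0 → S/O on L0; bus BusRd; mem=61
  op11 P1: load  L1 → O/S on L1; bus BusRd; mem=40
  op12 P1: store L0 := 20 → I/M on L0; bus BusUpgr; mem=61
  op13 P1: load  L1 → O/S on L1; bus (none); mem=40
  op14 P0: load  L0 → S/O on L0; bus BusRd; mem=61
  op15 P0: store L1 := 88 → M/I on L1; bus BusUpgr; mem=40
  op16 P1: load  L0 → S/O on L0; bus (none); mem=61
  op17 P1: store L1 := 85 → I/M on L1; bus BusRdX Flush; mem=88
  op18 P1: load  L0 → S/O on L0; bus (none); mem=61
  op19 P1: store L1 := 28 → I/M on L1; bus (none); mem=88
  op20 P0: store L1 := 6 → M/I on L1; bus BusRdX Flush; mem=28
  op21 P1: store L0 := 53 → I/M on L0; bus BusUpgr; mem=61
  op22 P0: store L1 := 14 → M/I on L1; bus (none); mem=28
  op23 P1: store L0 := 91 → I/M on L0; bus (none); mem=61
  op24 P1: load  L0 → I/M on L0; bus (none); mem=61
  op25 P0: load  L1 → M/I on L1; bus (none); mem=28
  op26 P0: store L0 := 28 → M/I on L0; bus BusRdX Flush; mem=91
  op27 P0: store L1 := 47 → M/I on L1; bus (none); mem=28

memory[L1] = 28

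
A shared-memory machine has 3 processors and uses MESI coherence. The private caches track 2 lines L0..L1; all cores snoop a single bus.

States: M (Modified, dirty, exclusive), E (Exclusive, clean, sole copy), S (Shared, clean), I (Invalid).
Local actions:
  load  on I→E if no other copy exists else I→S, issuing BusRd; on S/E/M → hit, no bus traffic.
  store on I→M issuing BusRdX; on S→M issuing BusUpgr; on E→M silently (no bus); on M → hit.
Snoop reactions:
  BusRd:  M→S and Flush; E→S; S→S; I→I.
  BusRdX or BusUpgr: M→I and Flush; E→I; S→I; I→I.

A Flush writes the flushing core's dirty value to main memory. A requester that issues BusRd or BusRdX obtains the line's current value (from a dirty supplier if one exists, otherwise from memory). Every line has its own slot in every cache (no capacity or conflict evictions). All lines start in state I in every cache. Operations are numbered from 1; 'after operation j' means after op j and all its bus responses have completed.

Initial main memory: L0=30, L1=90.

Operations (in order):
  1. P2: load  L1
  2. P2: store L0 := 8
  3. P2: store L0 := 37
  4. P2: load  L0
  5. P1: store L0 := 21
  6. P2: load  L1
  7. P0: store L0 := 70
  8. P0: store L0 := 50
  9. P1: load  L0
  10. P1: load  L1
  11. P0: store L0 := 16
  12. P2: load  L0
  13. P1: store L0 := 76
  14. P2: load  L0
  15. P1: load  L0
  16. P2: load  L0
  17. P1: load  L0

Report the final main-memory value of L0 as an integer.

memory[L0] = 76

1. P2: load  L1  bus=[BusRd]  L1: P0=I P1=I P2=E  mem[L1]=90
2. P2: store L0 := 8  bus=[BusRdX]  L0: P0=I P1=I P2=M  mem[L0]=30
3. P2: store L0 := 37  bus=[-]  L0: P0=I P1=I P2=M  mem[L0]=30
4. P2: load  L0  bus=[-]  L0: P0=I P1=I P2=M  mem[L0]=30
5. P1: store L0 := 21  bus=[BusRdX,Flush]  L0: P0=I P1=M P2=I  mem[L0]=37
6. P2: load  L1  bus=[-]  L1: P0=I P1=I P2=E  mem[L1]=90
7. P0: store L0 := 70  bus=[BusRdX,Flush]  L0: P0=M P1=I P2=I  mem[L0]=21
8. P0: store L0 := 50  bus=[-]  L0: P0=M P1=I P2=I  mem[L0]=21
9. P1: load  L0  bus=[BusRd,Flush]  L0: P0=S P1=S P2=I  mem[L0]=50
10. P1: load  L1  bus=[BusRd]  L1: P0=I P1=S P2=S  mem[L1]=90
11. P0: store L0 := 16  bus=[BusUpgr]  L0: P0=M P1=I P2=I  mem[L0]=50
12. P2: load  L0  bus=[BusRd,Flush]  L0: P0=S P1=I P2=S  mem[L0]=16
13. P1: store L0 := 76  bus=[BusRdX]  L0: P0=I P1=M P2=I  mem[L0]=16
14. P2: load  L0  bus=[BusRd,Flush]  L0: P0=I P1=S P2=S  mem[L0]=76
15. P1: load  L0  bus=[-]  L0: P0=I P1=S P2=S  mem[L0]=76
16. P2: load  L0  bus=[-]  L0: P0=I P1=S P2=S  mem[L0]=76
17. P1: load  L0  bus=[-]  L0: P0=I P1=S P2=S  mem[L0]=76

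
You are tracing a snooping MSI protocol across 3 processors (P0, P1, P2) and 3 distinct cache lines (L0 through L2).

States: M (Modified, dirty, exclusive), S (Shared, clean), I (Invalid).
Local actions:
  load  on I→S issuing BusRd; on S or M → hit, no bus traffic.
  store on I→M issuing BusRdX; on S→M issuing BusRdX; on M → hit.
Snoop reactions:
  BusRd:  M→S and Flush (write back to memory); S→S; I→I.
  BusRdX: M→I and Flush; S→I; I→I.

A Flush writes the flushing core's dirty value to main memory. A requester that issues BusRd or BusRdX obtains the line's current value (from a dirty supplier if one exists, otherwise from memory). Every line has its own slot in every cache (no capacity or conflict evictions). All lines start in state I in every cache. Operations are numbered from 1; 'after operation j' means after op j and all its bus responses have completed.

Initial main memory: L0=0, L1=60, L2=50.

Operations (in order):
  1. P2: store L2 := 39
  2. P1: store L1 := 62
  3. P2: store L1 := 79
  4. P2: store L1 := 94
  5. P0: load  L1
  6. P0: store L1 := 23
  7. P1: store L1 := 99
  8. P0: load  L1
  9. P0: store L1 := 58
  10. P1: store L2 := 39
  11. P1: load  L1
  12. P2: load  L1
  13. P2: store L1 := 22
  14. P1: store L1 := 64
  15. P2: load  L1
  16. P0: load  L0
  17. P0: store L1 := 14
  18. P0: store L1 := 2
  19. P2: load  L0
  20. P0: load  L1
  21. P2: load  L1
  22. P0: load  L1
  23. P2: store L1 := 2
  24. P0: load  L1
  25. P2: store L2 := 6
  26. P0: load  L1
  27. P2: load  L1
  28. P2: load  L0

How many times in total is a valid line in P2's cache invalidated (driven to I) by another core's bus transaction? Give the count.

invalidations = 4

  op1 P2: store L2 := 39 → I/I/M on L2; bus BusRdX; mem=50
  op2 P1: store L1 := 62 → I/M/I on L1; bus BusRdX; mem=60
  op3 P2: store L1 := 79 → I/I/M on L1; bus BusRdX Flush; mem=62
  op4 P2: store L1 := 94 → I/I/M on L1; bus (none); mem=62
  op5 P0: load  L1 → S/I/S on L1; bus BusRd Flush; mem=94
  op6 P0: store L1 := 23 → M/I/I on L1; bus BusRdX; mem=94
  op7 P1: store L1 := 99 → I/M/I on L1; bus BusRdX Flush; mem=23
  op8 P0: load  L1 → S/S/I on L1; bus BusRd Flush; mem=99
  op9 P0: store L1 := 58 → M/I/I on L1; bus BusRdX; mem=99
  op10 P1: store L2 := 39 → I/M/I on L2; bus BusRdX Flush; mem=39
  op11 P1: load  L1 → S/S/I on L1; bus BusRd Flush; mem=58
  op12 P2: load  L1 → S/S/S on L1; bus BusRd; mem=58
  op13 P2: store L1 := 22 → I/I/M on L1; bus BusRdX; mem=58
  op14 P1: store L1 := 64 → I/M/I on L1; bus BusRdX Flush; mem=22
  op15 P2: load  L1 → I/S/S on L1; bus BusRd Flush; mem=64
  op16 P0: load  L0 → S/I/I on L0; bus BusRd; mem=0
  op17 P0: store L1 := 14 → M/I/I on L1; bus BusRdX; mem=64
  op18 P0: store L1 := 2 → M/I/I on L1; bus (none); mem=64
  op19 P2: load  L0 → S/I/S on L0; bus BusRd; mem=0
  op20 P0: load  L1 → M/I/I on L1; bus (none); mem=64
  op21 P2: load  L1 → S/I/S on L1; bus BusRd Flush; mem=2
  op22 P0: load  L1 → S/I/S on L1; bus (none); mem=2
  op23 P2: store L1 := 2 → I/I/M on L1; bus BusRdX; mem=2
  op24 P0: load  L1 → S/I/S on L1; bus BusRd Flush; mem=2
  op25 P2: store L2 := 6 → I/I/M on L2; bus BusRdX Flush; mem=39
  op26 P0: load  L1 → S/I/S on L1; bus (none); mem=2
  op27 P2: load  L1 → S/I/S on L1; bus (none); mem=2
  op28 P2: load  L0 → S/I/S on L0; bus (none); mem=0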